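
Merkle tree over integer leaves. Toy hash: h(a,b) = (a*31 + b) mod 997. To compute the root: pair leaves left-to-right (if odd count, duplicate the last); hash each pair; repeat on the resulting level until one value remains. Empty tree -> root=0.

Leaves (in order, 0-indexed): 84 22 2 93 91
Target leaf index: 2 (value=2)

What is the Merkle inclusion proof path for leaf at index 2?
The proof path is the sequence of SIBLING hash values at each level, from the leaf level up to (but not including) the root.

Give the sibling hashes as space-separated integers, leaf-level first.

Answer: 93 632 463

Derivation:
L0 (leaves): [84, 22, 2, 93, 91], target index=2
L1: h(84,22)=(84*31+22)%997=632 [pair 0] h(2,93)=(2*31+93)%997=155 [pair 1] h(91,91)=(91*31+91)%997=918 [pair 2] -> [632, 155, 918]
  Sibling for proof at L0: 93
L2: h(632,155)=(632*31+155)%997=804 [pair 0] h(918,918)=(918*31+918)%997=463 [pair 1] -> [804, 463]
  Sibling for proof at L1: 632
L3: h(804,463)=(804*31+463)%997=462 [pair 0] -> [462]
  Sibling for proof at L2: 463
Root: 462
Proof path (sibling hashes from leaf to root): [93, 632, 463]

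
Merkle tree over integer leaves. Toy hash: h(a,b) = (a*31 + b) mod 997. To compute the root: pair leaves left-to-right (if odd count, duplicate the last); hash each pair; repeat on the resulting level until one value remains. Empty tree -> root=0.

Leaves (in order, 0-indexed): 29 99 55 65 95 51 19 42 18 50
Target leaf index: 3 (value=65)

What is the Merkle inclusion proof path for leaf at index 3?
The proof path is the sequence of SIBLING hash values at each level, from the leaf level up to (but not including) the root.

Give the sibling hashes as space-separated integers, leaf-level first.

L0 (leaves): [29, 99, 55, 65, 95, 51, 19, 42, 18, 50], target index=3
L1: h(29,99)=(29*31+99)%997=1 [pair 0] h(55,65)=(55*31+65)%997=773 [pair 1] h(95,51)=(95*31+51)%997=5 [pair 2] h(19,42)=(19*31+42)%997=631 [pair 3] h(18,50)=(18*31+50)%997=608 [pair 4] -> [1, 773, 5, 631, 608]
  Sibling for proof at L0: 55
L2: h(1,773)=(1*31+773)%997=804 [pair 0] h(5,631)=(5*31+631)%997=786 [pair 1] h(608,608)=(608*31+608)%997=513 [pair 2] -> [804, 786, 513]
  Sibling for proof at L1: 1
L3: h(804,786)=(804*31+786)%997=785 [pair 0] h(513,513)=(513*31+513)%997=464 [pair 1] -> [785, 464]
  Sibling for proof at L2: 786
L4: h(785,464)=(785*31+464)%997=871 [pair 0] -> [871]
  Sibling for proof at L3: 464
Root: 871
Proof path (sibling hashes from leaf to root): [55, 1, 786, 464]

Answer: 55 1 786 464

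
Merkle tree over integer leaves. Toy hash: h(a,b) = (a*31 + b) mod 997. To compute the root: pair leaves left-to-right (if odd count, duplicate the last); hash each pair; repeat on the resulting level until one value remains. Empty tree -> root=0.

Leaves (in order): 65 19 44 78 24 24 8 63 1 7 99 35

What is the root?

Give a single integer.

Answer: 531

Derivation:
L0: [65, 19, 44, 78, 24, 24, 8, 63, 1, 7, 99, 35]
L1: h(65,19)=(65*31+19)%997=40 h(44,78)=(44*31+78)%997=445 h(24,24)=(24*31+24)%997=768 h(8,63)=(8*31+63)%997=311 h(1,7)=(1*31+7)%997=38 h(99,35)=(99*31+35)%997=113 -> [40, 445, 768, 311, 38, 113]
L2: h(40,445)=(40*31+445)%997=688 h(768,311)=(768*31+311)%997=191 h(38,113)=(38*31+113)%997=294 -> [688, 191, 294]
L3: h(688,191)=(688*31+191)%997=582 h(294,294)=(294*31+294)%997=435 -> [582, 435]
L4: h(582,435)=(582*31+435)%997=531 -> [531]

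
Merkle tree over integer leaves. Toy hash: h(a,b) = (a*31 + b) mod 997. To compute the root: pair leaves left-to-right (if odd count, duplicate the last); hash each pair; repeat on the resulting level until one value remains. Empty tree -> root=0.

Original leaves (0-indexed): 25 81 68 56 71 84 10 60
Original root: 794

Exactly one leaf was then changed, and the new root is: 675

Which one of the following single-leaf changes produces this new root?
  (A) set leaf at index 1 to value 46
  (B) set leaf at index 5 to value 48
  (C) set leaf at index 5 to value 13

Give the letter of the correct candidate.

Original leaves: [25, 81, 68, 56, 71, 84, 10, 60]
Target new root: 675
Try each candidate change and compute the resulting root:
Candidate A: set leaf[1] = 46 -> leaves = [25, 46, 68, 56, 71, 84, 10, 60]
  L0: [25, 46, 68, 56, 71, 84, 10, 60]
  L1: h(25,46)=(25*31+46)%997=821 h(68,56)=(68*31+56)%997=170 h(71,84)=(71*31+84)%997=291 h(10,60)=(10*31+60)%997=370 -> [821, 170, 291, 370]
  L2: h(821,170)=(821*31+170)%997=696 h(291,370)=(291*31+370)%997=418 -> [696, 418]
  L3: h(696,418)=(696*31+418)%997=60 -> [60]
  root = 60 != target 675
Candidate B: set leaf[5] = 48 -> leaves = [25, 81, 68, 56, 71, 48, 10, 60]
  L0: [25, 81, 68, 56, 71, 48, 10, 60]
  L1: h(25,81)=(25*31+81)%997=856 h(68,56)=(68*31+56)%997=170 h(71,48)=(71*31+48)%997=255 h(10,60)=(10*31+60)%997=370 -> [856, 170, 255, 370]
  L2: h(856,170)=(856*31+170)%997=784 h(255,370)=(255*31+370)%997=299 -> [784, 299]
  L3: h(784,299)=(784*31+299)%997=675 -> [675]
  root = 675 == target 675  ** MATCH **
Candidate C: set leaf[5] = 13 -> leaves = [25, 81, 68, 56, 71, 13, 10, 60]
  L0: [25, 81, 68, 56, 71, 13, 10, 60]
  L1: h(25,81)=(25*31+81)%997=856 h(68,56)=(68*31+56)%997=170 h(71,13)=(71*31+13)%997=220 h(10,60)=(10*31+60)%997=370 -> [856, 170, 220, 370]
  L2: h(856,170)=(856*31+170)%997=784 h(220,370)=(220*31+370)%997=211 -> [784, 211]
  L3: h(784,211)=(784*31+211)%997=587 -> [587]
  root = 587 != target 675
Candidate B produces the target root.

Answer: B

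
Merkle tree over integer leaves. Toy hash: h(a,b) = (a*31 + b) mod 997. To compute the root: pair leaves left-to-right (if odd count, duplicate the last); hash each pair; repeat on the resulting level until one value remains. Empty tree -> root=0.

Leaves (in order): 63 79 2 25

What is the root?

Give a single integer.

L0: [63, 79, 2, 25]
L1: h(63,79)=(63*31+79)%997=38 h(2,25)=(2*31+25)%997=87 -> [38, 87]
L2: h(38,87)=(38*31+87)%997=268 -> [268]

Answer: 268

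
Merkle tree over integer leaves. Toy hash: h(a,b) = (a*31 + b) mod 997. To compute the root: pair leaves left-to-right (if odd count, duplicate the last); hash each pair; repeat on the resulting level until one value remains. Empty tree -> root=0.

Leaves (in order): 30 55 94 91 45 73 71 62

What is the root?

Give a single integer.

Answer: 781

Derivation:
L0: [30, 55, 94, 91, 45, 73, 71, 62]
L1: h(30,55)=(30*31+55)%997=985 h(94,91)=(94*31+91)%997=14 h(45,73)=(45*31+73)%997=471 h(71,62)=(71*31+62)%997=269 -> [985, 14, 471, 269]
L2: h(985,14)=(985*31+14)%997=639 h(471,269)=(471*31+269)%997=912 -> [639, 912]
L3: h(639,912)=(639*31+912)%997=781 -> [781]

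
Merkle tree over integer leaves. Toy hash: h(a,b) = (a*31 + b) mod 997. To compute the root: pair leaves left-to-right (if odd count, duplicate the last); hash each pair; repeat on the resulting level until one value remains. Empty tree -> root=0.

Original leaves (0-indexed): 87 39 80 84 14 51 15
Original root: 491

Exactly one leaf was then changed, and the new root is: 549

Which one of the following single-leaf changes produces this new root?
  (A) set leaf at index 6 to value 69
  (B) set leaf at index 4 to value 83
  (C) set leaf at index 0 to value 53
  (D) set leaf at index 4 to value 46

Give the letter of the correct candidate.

Answer: C

Derivation:
Original leaves: [87, 39, 80, 84, 14, 51, 15]
Target new root: 549
Try each candidate change and compute the resulting root:
Candidate A: set leaf[6] = 69 -> leaves = [87, 39, 80, 84, 14, 51, 69]
  L0: [87, 39, 80, 84, 14, 51, 69]
  L1: h(87,39)=(87*31+39)%997=742 h(80,84)=(80*31+84)%997=570 h(14,51)=(14*31+51)%997=485 h(69,69)=(69*31+69)%997=214 -> [742, 570, 485, 214]
  L2: h(742,570)=(742*31+570)%997=641 h(485,214)=(485*31+214)%997=294 -> [641, 294]
  L3: h(641,294)=(641*31+294)%997=225 -> [225]
  root = 225 != target 549
Candidate B: set leaf[4] = 83 -> leaves = [87, 39, 80, 84, 83, 51, 15]
  L0: [87, 39, 80, 84, 83, 51, 15]
  L1: h(87,39)=(87*31+39)%997=742 h(80,84)=(80*31+84)%997=570 h(83,51)=(83*31+51)%997=630 h(15,15)=(15*31+15)%997=480 -> [742, 570, 630, 480]
  L2: h(742,570)=(742*31+570)%997=641 h(630,480)=(630*31+480)%997=70 -> [641, 70]
  L3: h(641,70)=(641*31+70)%997=1 -> [1]
  root = 1 != target 549
Candidate C: set leaf[0] = 53 -> leaves = [53, 39, 80, 84, 14, 51, 15]
  L0: [53, 39, 80, 84, 14, 51, 15]
  L1: h(53,39)=(53*31+39)%997=685 h(80,84)=(80*31+84)%997=570 h(14,51)=(14*31+51)%997=485 h(15,15)=(15*31+15)%997=480 -> [685, 570, 485, 480]
  L2: h(685,570)=(685*31+570)%997=868 h(485,480)=(485*31+480)%997=560 -> [868, 560]
  L3: h(868,560)=(868*31+560)%997=549 -> [549]
  root = 549 == target 549  ** MATCH **
Candidate D: set leaf[4] = 46 -> leaves = [87, 39, 80, 84, 46, 51, 15]
  L0: [87, 39, 80, 84, 46, 51, 15]
  L1: h(87,39)=(87*31+39)%997=742 h(80,84)=(80*31+84)%997=570 h(46,51)=(46*31+51)%997=480 h(15,15)=(15*31+15)%997=480 -> [742, 570, 480, 480]
  L2: h(742,570)=(742*31+570)%997=641 h(480,480)=(480*31+480)%997=405 -> [641, 405]
  L3: h(641,405)=(641*31+405)%997=336 -> [336]
  root = 336 != target 549
Candidate C produces the target root.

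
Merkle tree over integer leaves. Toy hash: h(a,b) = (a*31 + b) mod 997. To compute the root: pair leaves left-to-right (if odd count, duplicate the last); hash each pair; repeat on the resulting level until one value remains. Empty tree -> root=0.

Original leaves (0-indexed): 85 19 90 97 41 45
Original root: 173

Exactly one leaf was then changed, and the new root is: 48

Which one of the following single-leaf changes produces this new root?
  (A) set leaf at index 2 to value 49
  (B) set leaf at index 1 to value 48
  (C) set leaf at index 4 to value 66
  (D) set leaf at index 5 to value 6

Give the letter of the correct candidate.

Original leaves: [85, 19, 90, 97, 41, 45]
Target new root: 48
Try each candidate change and compute the resulting root:
Candidate A: set leaf[2] = 49 -> leaves = [85, 19, 49, 97, 41, 45]
  L0: [85, 19, 49, 97, 41, 45]
  L1: h(85,19)=(85*31+19)%997=660 h(49,97)=(49*31+97)%997=619 h(41,45)=(41*31+45)%997=319 -> [660, 619, 319]
  L2: h(660,619)=(660*31+619)%997=142 h(319,319)=(319*31+319)%997=238 -> [142, 238]
  L3: h(142,238)=(142*31+238)%997=652 -> [652]
  root = 652 != target 48
Candidate B: set leaf[1] = 48 -> leaves = [85, 48, 90, 97, 41, 45]
  L0: [85, 48, 90, 97, 41, 45]
  L1: h(85,48)=(85*31+48)%997=689 h(90,97)=(90*31+97)%997=893 h(41,45)=(41*31+45)%997=319 -> [689, 893, 319]
  L2: h(689,893)=(689*31+893)%997=318 h(319,319)=(319*31+319)%997=238 -> [318, 238]
  L3: h(318,238)=(318*31+238)%997=126 -> [126]
  root = 126 != target 48
Candidate C: set leaf[4] = 66 -> leaves = [85, 19, 90, 97, 66, 45]
  L0: [85, 19, 90, 97, 66, 45]
  L1: h(85,19)=(85*31+19)%997=660 h(90,97)=(90*31+97)%997=893 h(66,45)=(66*31+45)%997=97 -> [660, 893, 97]
  L2: h(660,893)=(660*31+893)%997=416 h(97,97)=(97*31+97)%997=113 -> [416, 113]
  L3: h(416,113)=(416*31+113)%997=48 -> [48]
  root = 48 == target 48  ** MATCH **
Candidate D: set leaf[5] = 6 -> leaves = [85, 19, 90, 97, 41, 6]
  L0: [85, 19, 90, 97, 41, 6]
  L1: h(85,19)=(85*31+19)%997=660 h(90,97)=(90*31+97)%997=893 h(41,6)=(41*31+6)%997=280 -> [660, 893, 280]
  L2: h(660,893)=(660*31+893)%997=416 h(280,280)=(280*31+280)%997=984 -> [416, 984]
  L3: h(416,984)=(416*31+984)%997=919 -> [919]
  root = 919 != target 48
Candidate C produces the target root.

Answer: C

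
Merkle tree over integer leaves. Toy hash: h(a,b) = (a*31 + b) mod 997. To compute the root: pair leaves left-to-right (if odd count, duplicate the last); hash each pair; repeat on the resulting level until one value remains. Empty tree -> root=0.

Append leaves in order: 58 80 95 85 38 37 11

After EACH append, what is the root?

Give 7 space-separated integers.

Answer: 58 881 441 431 429 397 531

Derivation:
After append 58 (leaves=[58]):
  L0: [58]
  root=58
After append 80 (leaves=[58, 80]):
  L0: [58, 80]
  L1: h(58,80)=(58*31+80)%997=881 -> [881]
  root=881
After append 95 (leaves=[58, 80, 95]):
  L0: [58, 80, 95]
  L1: h(58,80)=(58*31+80)%997=881 h(95,95)=(95*31+95)%997=49 -> [881, 49]
  L2: h(881,49)=(881*31+49)%997=441 -> [441]
  root=441
After append 85 (leaves=[58, 80, 95, 85]):
  L0: [58, 80, 95, 85]
  L1: h(58,80)=(58*31+80)%997=881 h(95,85)=(95*31+85)%997=39 -> [881, 39]
  L2: h(881,39)=(881*31+39)%997=431 -> [431]
  root=431
After append 38 (leaves=[58, 80, 95, 85, 38]):
  L0: [58, 80, 95, 85, 38]
  L1: h(58,80)=(58*31+80)%997=881 h(95,85)=(95*31+85)%997=39 h(38,38)=(38*31+38)%997=219 -> [881, 39, 219]
  L2: h(881,39)=(881*31+39)%997=431 h(219,219)=(219*31+219)%997=29 -> [431, 29]
  L3: h(431,29)=(431*31+29)%997=429 -> [429]
  root=429
After append 37 (leaves=[58, 80, 95, 85, 38, 37]):
  L0: [58, 80, 95, 85, 38, 37]
  L1: h(58,80)=(58*31+80)%997=881 h(95,85)=(95*31+85)%997=39 h(38,37)=(38*31+37)%997=218 -> [881, 39, 218]
  L2: h(881,39)=(881*31+39)%997=431 h(218,218)=(218*31+218)%997=994 -> [431, 994]
  L3: h(431,994)=(431*31+994)%997=397 -> [397]
  root=397
After append 11 (leaves=[58, 80, 95, 85, 38, 37, 11]):
  L0: [58, 80, 95, 85, 38, 37, 11]
  L1: h(58,80)=(58*31+80)%997=881 h(95,85)=(95*31+85)%997=39 h(38,37)=(38*31+37)%997=218 h(11,11)=(11*31+11)%997=352 -> [881, 39, 218, 352]
  L2: h(881,39)=(881*31+39)%997=431 h(218,352)=(218*31+352)%997=131 -> [431, 131]
  L3: h(431,131)=(431*31+131)%997=531 -> [531]
  root=531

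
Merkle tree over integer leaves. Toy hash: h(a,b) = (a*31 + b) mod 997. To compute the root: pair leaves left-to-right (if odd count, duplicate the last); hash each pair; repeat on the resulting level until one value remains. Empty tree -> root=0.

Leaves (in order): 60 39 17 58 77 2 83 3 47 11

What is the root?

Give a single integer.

Answer: 802

Derivation:
L0: [60, 39, 17, 58, 77, 2, 83, 3, 47, 11]
L1: h(60,39)=(60*31+39)%997=902 h(17,58)=(17*31+58)%997=585 h(77,2)=(77*31+2)%997=395 h(83,3)=(83*31+3)%997=582 h(47,11)=(47*31+11)%997=471 -> [902, 585, 395, 582, 471]
L2: h(902,585)=(902*31+585)%997=631 h(395,582)=(395*31+582)%997=863 h(471,471)=(471*31+471)%997=117 -> [631, 863, 117]
L3: h(631,863)=(631*31+863)%997=484 h(117,117)=(117*31+117)%997=753 -> [484, 753]
L4: h(484,753)=(484*31+753)%997=802 -> [802]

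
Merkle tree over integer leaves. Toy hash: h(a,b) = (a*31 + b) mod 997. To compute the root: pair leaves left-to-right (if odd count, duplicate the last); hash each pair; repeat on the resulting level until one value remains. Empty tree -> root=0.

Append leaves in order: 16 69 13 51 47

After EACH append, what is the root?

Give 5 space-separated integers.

Answer: 16 565 982 23 985

Derivation:
After append 16 (leaves=[16]):
  L0: [16]
  root=16
After append 69 (leaves=[16, 69]):
  L0: [16, 69]
  L1: h(16,69)=(16*31+69)%997=565 -> [565]
  root=565
After append 13 (leaves=[16, 69, 13]):
  L0: [16, 69, 13]
  L1: h(16,69)=(16*31+69)%997=565 h(13,13)=(13*31+13)%997=416 -> [565, 416]
  L2: h(565,416)=(565*31+416)%997=982 -> [982]
  root=982
After append 51 (leaves=[16, 69, 13, 51]):
  L0: [16, 69, 13, 51]
  L1: h(16,69)=(16*31+69)%997=565 h(13,51)=(13*31+51)%997=454 -> [565, 454]
  L2: h(565,454)=(565*31+454)%997=23 -> [23]
  root=23
After append 47 (leaves=[16, 69, 13, 51, 47]):
  L0: [16, 69, 13, 51, 47]
  L1: h(16,69)=(16*31+69)%997=565 h(13,51)=(13*31+51)%997=454 h(47,47)=(47*31+47)%997=507 -> [565, 454, 507]
  L2: h(565,454)=(565*31+454)%997=23 h(507,507)=(507*31+507)%997=272 -> [23, 272]
  L3: h(23,272)=(23*31+272)%997=985 -> [985]
  root=985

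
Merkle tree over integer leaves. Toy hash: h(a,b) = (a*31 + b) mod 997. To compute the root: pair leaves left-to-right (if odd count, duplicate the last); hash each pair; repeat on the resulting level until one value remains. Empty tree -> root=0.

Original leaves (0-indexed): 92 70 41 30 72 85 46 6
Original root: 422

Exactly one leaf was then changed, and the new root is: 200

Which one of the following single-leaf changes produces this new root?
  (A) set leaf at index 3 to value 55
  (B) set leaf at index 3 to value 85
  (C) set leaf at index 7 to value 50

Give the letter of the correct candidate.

Original leaves: [92, 70, 41, 30, 72, 85, 46, 6]
Target new root: 200
Try each candidate change and compute the resulting root:
Candidate A: set leaf[3] = 55 -> leaves = [92, 70, 41, 55, 72, 85, 46, 6]
  L0: [92, 70, 41, 55, 72, 85, 46, 6]
  L1: h(92,70)=(92*31+70)%997=928 h(41,55)=(41*31+55)%997=329 h(72,85)=(72*31+85)%997=323 h(46,6)=(46*31+6)%997=435 -> [928, 329, 323, 435]
  L2: h(928,329)=(928*31+329)%997=184 h(323,435)=(323*31+435)%997=478 -> [184, 478]
  L3: h(184,478)=(184*31+478)%997=200 -> [200]
  root = 200 == target 200  ** MATCH **
Candidate B: set leaf[3] = 85 -> leaves = [92, 70, 41, 85, 72, 85, 46, 6]
  L0: [92, 70, 41, 85, 72, 85, 46, 6]
  L1: h(92,70)=(92*31+70)%997=928 h(41,85)=(41*31+85)%997=359 h(72,85)=(72*31+85)%997=323 h(46,6)=(46*31+6)%997=435 -> [928, 359, 323, 435]
  L2: h(928,359)=(928*31+359)%997=214 h(323,435)=(323*31+435)%997=478 -> [214, 478]
  L3: h(214,478)=(214*31+478)%997=133 -> [133]
  root = 133 != target 200
Candidate C: set leaf[7] = 50 -> leaves = [92, 70, 41, 30, 72, 85, 46, 50]
  L0: [92, 70, 41, 30, 72, 85, 46, 50]
  L1: h(92,70)=(92*31+70)%997=928 h(41,30)=(41*31+30)%997=304 h(72,85)=(72*31+85)%997=323 h(46,50)=(46*31+50)%997=479 -> [928, 304, 323, 479]
  L2: h(928,304)=(928*31+304)%997=159 h(323,479)=(323*31+479)%997=522 -> [159, 522]
  L3: h(159,522)=(159*31+522)%997=466 -> [466]
  root = 466 != target 200
Candidate A produces the target root.

Answer: A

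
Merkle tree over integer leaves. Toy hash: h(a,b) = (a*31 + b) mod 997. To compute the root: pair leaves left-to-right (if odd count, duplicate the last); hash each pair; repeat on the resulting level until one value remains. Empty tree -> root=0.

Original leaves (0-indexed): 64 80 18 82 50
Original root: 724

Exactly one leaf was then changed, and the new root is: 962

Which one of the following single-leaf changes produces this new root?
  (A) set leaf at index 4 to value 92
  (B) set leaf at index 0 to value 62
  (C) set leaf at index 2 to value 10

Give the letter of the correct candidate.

Answer: B

Derivation:
Original leaves: [64, 80, 18, 82, 50]
Target new root: 962
Try each candidate change and compute the resulting root:
Candidate A: set leaf[4] = 92 -> leaves = [64, 80, 18, 82, 92]
  L0: [64, 80, 18, 82, 92]
  L1: h(64,80)=(64*31+80)%997=70 h(18,82)=(18*31+82)%997=640 h(92,92)=(92*31+92)%997=950 -> [70, 640, 950]
  L2: h(70,640)=(70*31+640)%997=816 h(950,950)=(950*31+950)%997=490 -> [816, 490]
  L3: h(816,490)=(816*31+490)%997=861 -> [861]
  root = 861 != target 962
Candidate B: set leaf[0] = 62 -> leaves = [62, 80, 18, 82, 50]
  L0: [62, 80, 18, 82, 50]
  L1: h(62,80)=(62*31+80)%997=8 h(18,82)=(18*31+82)%997=640 h(50,50)=(50*31+50)%997=603 -> [8, 640, 603]
  L2: h(8,640)=(8*31+640)%997=888 h(603,603)=(603*31+603)%997=353 -> [888, 353]
  L3: h(888,353)=(888*31+353)%997=962 -> [962]
  root = 962 == target 962  ** MATCH **
Candidate C: set leaf[2] = 10 -> leaves = [64, 80, 10, 82, 50]
  L0: [64, 80, 10, 82, 50]
  L1: h(64,80)=(64*31+80)%997=70 h(10,82)=(10*31+82)%997=392 h(50,50)=(50*31+50)%997=603 -> [70, 392, 603]
  L2: h(70,392)=(70*31+392)%997=568 h(603,603)=(603*31+603)%997=353 -> [568, 353]
  L3: h(568,353)=(568*31+353)%997=15 -> [15]
  root = 15 != target 962
Candidate B produces the target root.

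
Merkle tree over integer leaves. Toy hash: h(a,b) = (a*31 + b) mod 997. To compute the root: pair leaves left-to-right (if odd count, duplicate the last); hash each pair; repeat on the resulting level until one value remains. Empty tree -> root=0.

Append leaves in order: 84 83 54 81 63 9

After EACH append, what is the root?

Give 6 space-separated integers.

After append 84 (leaves=[84]):
  L0: [84]
  root=84
After append 83 (leaves=[84, 83]):
  L0: [84, 83]
  L1: h(84,83)=(84*31+83)%997=693 -> [693]
  root=693
After append 54 (leaves=[84, 83, 54]):
  L0: [84, 83, 54]
  L1: h(84,83)=(84*31+83)%997=693 h(54,54)=(54*31+54)%997=731 -> [693, 731]
  L2: h(693,731)=(693*31+731)%997=280 -> [280]
  root=280
After append 81 (leaves=[84, 83, 54, 81]):
  L0: [84, 83, 54, 81]
  L1: h(84,83)=(84*31+83)%997=693 h(54,81)=(54*31+81)%997=758 -> [693, 758]
  L2: h(693,758)=(693*31+758)%997=307 -> [307]
  root=307
After append 63 (leaves=[84, 83, 54, 81, 63]):
  L0: [84, 83, 54, 81, 63]
  L1: h(84,83)=(84*31+83)%997=693 h(54,81)=(54*31+81)%997=758 h(63,63)=(63*31+63)%997=22 -> [693, 758, 22]
  L2: h(693,758)=(693*31+758)%997=307 h(22,22)=(22*31+22)%997=704 -> [307, 704]
  L3: h(307,704)=(307*31+704)%997=251 -> [251]
  root=251
After append 9 (leaves=[84, 83, 54, 81, 63, 9]):
  L0: [84, 83, 54, 81, 63, 9]
  L1: h(84,83)=(84*31+83)%997=693 h(54,81)=(54*31+81)%997=758 h(63,9)=(63*31+9)%997=965 -> [693, 758, 965]
  L2: h(693,758)=(693*31+758)%997=307 h(965,965)=(965*31+965)%997=970 -> [307, 970]
  L3: h(307,970)=(307*31+970)%997=517 -> [517]
  root=517

Answer: 84 693 280 307 251 517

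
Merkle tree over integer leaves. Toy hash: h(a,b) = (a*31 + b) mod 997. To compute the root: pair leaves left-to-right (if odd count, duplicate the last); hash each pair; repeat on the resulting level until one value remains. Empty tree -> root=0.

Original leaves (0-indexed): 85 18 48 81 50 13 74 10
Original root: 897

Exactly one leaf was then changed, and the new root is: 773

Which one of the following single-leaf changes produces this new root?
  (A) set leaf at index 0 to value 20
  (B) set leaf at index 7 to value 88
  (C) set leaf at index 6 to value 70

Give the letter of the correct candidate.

Original leaves: [85, 18, 48, 81, 50, 13, 74, 10]
Target new root: 773
Try each candidate change and compute the resulting root:
Candidate A: set leaf[0] = 20 -> leaves = [20, 18, 48, 81, 50, 13, 74, 10]
  L0: [20, 18, 48, 81, 50, 13, 74, 10]
  L1: h(20,18)=(20*31+18)%997=638 h(48,81)=(48*31+81)%997=572 h(50,13)=(50*31+13)%997=566 h(74,10)=(74*31+10)%997=310 -> [638, 572, 566, 310]
  L2: h(638,572)=(638*31+572)%997=410 h(566,310)=(566*31+310)%997=907 -> [410, 907]
  L3: h(410,907)=(410*31+907)%997=656 -> [656]
  root = 656 != target 773
Candidate B: set leaf[7] = 88 -> leaves = [85, 18, 48, 81, 50, 13, 74, 88]
  L0: [85, 18, 48, 81, 50, 13, 74, 88]
  L1: h(85,18)=(85*31+18)%997=659 h(48,81)=(48*31+81)%997=572 h(50,13)=(50*31+13)%997=566 h(74,88)=(74*31+88)%997=388 -> [659, 572, 566, 388]
  L2: h(659,572)=(659*31+572)%997=64 h(566,388)=(566*31+388)%997=985 -> [64, 985]
  L3: h(64,985)=(64*31+985)%997=975 -> [975]
  root = 975 != target 773
Candidate C: set leaf[6] = 70 -> leaves = [85, 18, 48, 81, 50, 13, 70, 10]
  L0: [85, 18, 48, 81, 50, 13, 70, 10]
  L1: h(85,18)=(85*31+18)%997=659 h(48,81)=(48*31+81)%997=572 h(50,13)=(50*31+13)%997=566 h(70,10)=(70*31+10)%997=186 -> [659, 572, 566, 186]
  L2: h(659,572)=(659*31+572)%997=64 h(566,186)=(566*31+186)%997=783 -> [64, 783]
  L3: h(64,783)=(64*31+783)%997=773 -> [773]
  root = 773 == target 773  ** MATCH **
Candidate C produces the target root.

Answer: C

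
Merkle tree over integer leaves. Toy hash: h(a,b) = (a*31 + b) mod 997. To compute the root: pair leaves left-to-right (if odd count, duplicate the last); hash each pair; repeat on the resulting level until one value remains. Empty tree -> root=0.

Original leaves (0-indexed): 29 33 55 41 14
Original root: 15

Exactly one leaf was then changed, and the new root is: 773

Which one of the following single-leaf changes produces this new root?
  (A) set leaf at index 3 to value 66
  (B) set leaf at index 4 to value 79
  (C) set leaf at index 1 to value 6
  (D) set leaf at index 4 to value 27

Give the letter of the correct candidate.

Original leaves: [29, 33, 55, 41, 14]
Target new root: 773
Try each candidate change and compute the resulting root:
Candidate A: set leaf[3] = 66 -> leaves = [29, 33, 55, 66, 14]
  L0: [29, 33, 55, 66, 14]
  L1: h(29,33)=(29*31+33)%997=932 h(55,66)=(55*31+66)%997=774 h(14,14)=(14*31+14)%997=448 -> [932, 774, 448]
  L2: h(932,774)=(932*31+774)%997=753 h(448,448)=(448*31+448)%997=378 -> [753, 378]
  L3: h(753,378)=(753*31+378)%997=790 -> [790]
  root = 790 != target 773
Candidate B: set leaf[4] = 79 -> leaves = [29, 33, 55, 41, 79]
  L0: [29, 33, 55, 41, 79]
  L1: h(29,33)=(29*31+33)%997=932 h(55,41)=(55*31+41)%997=749 h(79,79)=(79*31+79)%997=534 -> [932, 749, 534]
  L2: h(932,749)=(932*31+749)%997=728 h(534,534)=(534*31+534)%997=139 -> [728, 139]
  L3: h(728,139)=(728*31+139)%997=773 -> [773]
  root = 773 == target 773  ** MATCH **
Candidate C: set leaf[1] = 6 -> leaves = [29, 6, 55, 41, 14]
  L0: [29, 6, 55, 41, 14]
  L1: h(29,6)=(29*31+6)%997=905 h(55,41)=(55*31+41)%997=749 h(14,14)=(14*31+14)%997=448 -> [905, 749, 448]
  L2: h(905,749)=(905*31+749)%997=888 h(448,448)=(448*31+448)%997=378 -> [888, 378]
  L3: h(888,378)=(888*31+378)%997=987 -> [987]
  root = 987 != target 773
Candidate D: set leaf[4] = 27 -> leaves = [29, 33, 55, 41, 27]
  L0: [29, 33, 55, 41, 27]
  L1: h(29,33)=(29*31+33)%997=932 h(55,41)=(55*31+41)%997=749 h(27,27)=(27*31+27)%997=864 -> [932, 749, 864]
  L2: h(932,749)=(932*31+749)%997=728 h(864,864)=(864*31+864)%997=729 -> [728, 729]
  L3: h(728,729)=(728*31+729)%997=366 -> [366]
  root = 366 != target 773
Candidate B produces the target root.

Answer: B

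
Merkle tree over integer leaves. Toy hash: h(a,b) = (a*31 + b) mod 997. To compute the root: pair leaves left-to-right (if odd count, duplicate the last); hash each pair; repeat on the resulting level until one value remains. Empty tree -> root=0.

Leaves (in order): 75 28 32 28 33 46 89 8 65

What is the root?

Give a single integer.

L0: [75, 28, 32, 28, 33, 46, 89, 8, 65]
L1: h(75,28)=(75*31+28)%997=359 h(32,28)=(32*31+28)%997=23 h(33,46)=(33*31+46)%997=72 h(89,8)=(89*31+8)%997=773 h(65,65)=(65*31+65)%997=86 -> [359, 23, 72, 773, 86]
L2: h(359,23)=(359*31+23)%997=185 h(72,773)=(72*31+773)%997=14 h(86,86)=(86*31+86)%997=758 -> [185, 14, 758]
L3: h(185,14)=(185*31+14)%997=764 h(758,758)=(758*31+758)%997=328 -> [764, 328]
L4: h(764,328)=(764*31+328)%997=84 -> [84]

Answer: 84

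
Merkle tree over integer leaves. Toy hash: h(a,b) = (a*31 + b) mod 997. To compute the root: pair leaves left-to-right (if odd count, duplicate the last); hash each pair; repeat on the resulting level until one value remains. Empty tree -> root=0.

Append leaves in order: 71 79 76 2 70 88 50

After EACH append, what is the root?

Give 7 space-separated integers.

After append 71 (leaves=[71]):
  L0: [71]
  root=71
After append 79 (leaves=[71, 79]):
  L0: [71, 79]
  L1: h(71,79)=(71*31+79)%997=286 -> [286]
  root=286
After append 76 (leaves=[71, 79, 76]):
  L0: [71, 79, 76]
  L1: h(71,79)=(71*31+79)%997=286 h(76,76)=(76*31+76)%997=438 -> [286, 438]
  L2: h(286,438)=(286*31+438)%997=331 -> [331]
  root=331
After append 2 (leaves=[71, 79, 76, 2]):
  L0: [71, 79, 76, 2]
  L1: h(71,79)=(71*31+79)%997=286 h(76,2)=(76*31+2)%997=364 -> [286, 364]
  L2: h(286,364)=(286*31+364)%997=257 -> [257]
  root=257
After append 70 (leaves=[71, 79, 76, 2, 70]):
  L0: [71, 79, 76, 2, 70]
  L1: h(71,79)=(71*31+79)%997=286 h(76,2)=(76*31+2)%997=364 h(70,70)=(70*31+70)%997=246 -> [286, 364, 246]
  L2: h(286,364)=(286*31+364)%997=257 h(246,246)=(246*31+246)%997=893 -> [257, 893]
  L3: h(257,893)=(257*31+893)%997=884 -> [884]
  root=884
After append 88 (leaves=[71, 79, 76, 2, 70, 88]):
  L0: [71, 79, 76, 2, 70, 88]
  L1: h(71,79)=(71*31+79)%997=286 h(76,2)=(76*31+2)%997=364 h(70,88)=(70*31+88)%997=264 -> [286, 364, 264]
  L2: h(286,364)=(286*31+364)%997=257 h(264,264)=(264*31+264)%997=472 -> [257, 472]
  L3: h(257,472)=(257*31+472)%997=463 -> [463]
  root=463
After append 50 (leaves=[71, 79, 76, 2, 70, 88, 50]):
  L0: [71, 79, 76, 2, 70, 88, 50]
  L1: h(71,79)=(71*31+79)%997=286 h(76,2)=(76*31+2)%997=364 h(70,88)=(70*31+88)%997=264 h(50,50)=(50*31+50)%997=603 -> [286, 364, 264, 603]
  L2: h(286,364)=(286*31+364)%997=257 h(264,603)=(264*31+603)%997=811 -> [257, 811]
  L3: h(257,811)=(257*31+811)%997=802 -> [802]
  root=802

Answer: 71 286 331 257 884 463 802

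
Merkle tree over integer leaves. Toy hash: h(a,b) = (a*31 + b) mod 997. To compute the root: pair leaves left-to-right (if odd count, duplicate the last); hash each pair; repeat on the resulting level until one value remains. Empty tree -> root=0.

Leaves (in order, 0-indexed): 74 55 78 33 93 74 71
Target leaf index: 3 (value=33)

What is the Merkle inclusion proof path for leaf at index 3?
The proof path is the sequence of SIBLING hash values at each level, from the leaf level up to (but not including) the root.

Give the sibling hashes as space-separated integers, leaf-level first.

L0 (leaves): [74, 55, 78, 33, 93, 74, 71], target index=3
L1: h(74,55)=(74*31+55)%997=355 [pair 0] h(78,33)=(78*31+33)%997=457 [pair 1] h(93,74)=(93*31+74)%997=963 [pair 2] h(71,71)=(71*31+71)%997=278 [pair 3] -> [355, 457, 963, 278]
  Sibling for proof at L0: 78
L2: h(355,457)=(355*31+457)%997=495 [pair 0] h(963,278)=(963*31+278)%997=221 [pair 1] -> [495, 221]
  Sibling for proof at L1: 355
L3: h(495,221)=(495*31+221)%997=611 [pair 0] -> [611]
  Sibling for proof at L2: 221
Root: 611
Proof path (sibling hashes from leaf to root): [78, 355, 221]

Answer: 78 355 221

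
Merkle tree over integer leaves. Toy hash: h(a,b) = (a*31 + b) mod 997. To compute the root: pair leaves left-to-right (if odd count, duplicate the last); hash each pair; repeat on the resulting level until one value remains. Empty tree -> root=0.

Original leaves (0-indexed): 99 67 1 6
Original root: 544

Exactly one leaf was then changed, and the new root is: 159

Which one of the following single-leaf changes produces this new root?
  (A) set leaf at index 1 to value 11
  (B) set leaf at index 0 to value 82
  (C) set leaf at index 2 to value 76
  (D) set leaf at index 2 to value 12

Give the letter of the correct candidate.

Answer: B

Derivation:
Original leaves: [99, 67, 1, 6]
Target new root: 159
Try each candidate change and compute the resulting root:
Candidate A: set leaf[1] = 11 -> leaves = [99, 11, 1, 6]
  L0: [99, 11, 1, 6]
  L1: h(99,11)=(99*31+11)%997=89 h(1,6)=(1*31+6)%997=37 -> [89, 37]
  L2: h(89,37)=(89*31+37)%997=802 -> [802]
  root = 802 != target 159
Candidate B: set leaf[0] = 82 -> leaves = [82, 67, 1, 6]
  L0: [82, 67, 1, 6]
  L1: h(82,67)=(82*31+67)%997=615 h(1,6)=(1*31+6)%997=37 -> [615, 37]
  L2: h(615,37)=(615*31+37)%997=159 -> [159]
  root = 159 == target 159  ** MATCH **
Candidate C: set leaf[2] = 76 -> leaves = [99, 67, 76, 6]
  L0: [99, 67, 76, 6]
  L1: h(99,67)=(99*31+67)%997=145 h(76,6)=(76*31+6)%997=368 -> [145, 368]
  L2: h(145,368)=(145*31+368)%997=875 -> [875]
  root = 875 != target 159
Candidate D: set leaf[2] = 12 -> leaves = [99, 67, 12, 6]
  L0: [99, 67, 12, 6]
  L1: h(99,67)=(99*31+67)%997=145 h(12,6)=(12*31+6)%997=378 -> [145, 378]
  L2: h(145,378)=(145*31+378)%997=885 -> [885]
  root = 885 != target 159
Candidate B produces the target root.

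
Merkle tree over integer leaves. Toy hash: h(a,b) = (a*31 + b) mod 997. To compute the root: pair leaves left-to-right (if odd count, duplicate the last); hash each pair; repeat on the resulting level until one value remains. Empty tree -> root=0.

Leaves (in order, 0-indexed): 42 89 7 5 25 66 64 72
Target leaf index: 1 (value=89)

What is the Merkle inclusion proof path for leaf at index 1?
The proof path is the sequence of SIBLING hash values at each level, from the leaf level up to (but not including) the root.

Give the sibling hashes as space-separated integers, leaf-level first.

L0 (leaves): [42, 89, 7, 5, 25, 66, 64, 72], target index=1
L1: h(42,89)=(42*31+89)%997=394 [pair 0] h(7,5)=(7*31+5)%997=222 [pair 1] h(25,66)=(25*31+66)%997=841 [pair 2] h(64,72)=(64*31+72)%997=62 [pair 3] -> [394, 222, 841, 62]
  Sibling for proof at L0: 42
L2: h(394,222)=(394*31+222)%997=472 [pair 0] h(841,62)=(841*31+62)%997=211 [pair 1] -> [472, 211]
  Sibling for proof at L1: 222
L3: h(472,211)=(472*31+211)%997=885 [pair 0] -> [885]
  Sibling for proof at L2: 211
Root: 885
Proof path (sibling hashes from leaf to root): [42, 222, 211]

Answer: 42 222 211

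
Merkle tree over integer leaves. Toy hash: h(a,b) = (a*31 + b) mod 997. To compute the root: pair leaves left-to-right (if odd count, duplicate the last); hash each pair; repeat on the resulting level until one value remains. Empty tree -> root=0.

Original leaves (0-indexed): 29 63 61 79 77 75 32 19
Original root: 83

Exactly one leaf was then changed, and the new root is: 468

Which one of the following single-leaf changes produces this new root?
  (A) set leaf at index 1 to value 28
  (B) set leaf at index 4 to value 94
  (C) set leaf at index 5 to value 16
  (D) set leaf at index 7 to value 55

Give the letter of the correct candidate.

Original leaves: [29, 63, 61, 79, 77, 75, 32, 19]
Target new root: 468
Try each candidate change and compute the resulting root:
Candidate A: set leaf[1] = 28 -> leaves = [29, 28, 61, 79, 77, 75, 32, 19]
  L0: [29, 28, 61, 79, 77, 75, 32, 19]
  L1: h(29,28)=(29*31+28)%997=927 h(61,79)=(61*31+79)%997=973 h(77,75)=(77*31+75)%997=468 h(32,19)=(32*31+19)%997=14 -> [927, 973, 468, 14]
  L2: h(927,973)=(927*31+973)%997=797 h(468,14)=(468*31+14)%997=564 -> [797, 564]
  L3: h(797,564)=(797*31+564)%997=346 -> [346]
  root = 346 != target 468
Candidate B: set leaf[4] = 94 -> leaves = [29, 63, 61, 79, 94, 75, 32, 19]
  L0: [29, 63, 61, 79, 94, 75, 32, 19]
  L1: h(29,63)=(29*31+63)%997=962 h(61,79)=(61*31+79)%997=973 h(94,75)=(94*31+75)%997=995 h(32,19)=(32*31+19)%997=14 -> [962, 973, 995, 14]
  L2: h(962,973)=(962*31+973)%997=885 h(995,14)=(995*31+14)%997=949 -> [885, 949]
  L3: h(885,949)=(885*31+949)%997=468 -> [468]
  root = 468 == target 468  ** MATCH **
Candidate C: set leaf[5] = 16 -> leaves = [29, 63, 61, 79, 77, 16, 32, 19]
  L0: [29, 63, 61, 79, 77, 16, 32, 19]
  L1: h(29,63)=(29*31+63)%997=962 h(61,79)=(61*31+79)%997=973 h(77,16)=(77*31+16)%997=409 h(32,19)=(32*31+19)%997=14 -> [962, 973, 409, 14]
  L2: h(962,973)=(962*31+973)%997=885 h(409,14)=(409*31+14)%997=729 -> [885, 729]
  L3: h(885,729)=(885*31+729)%997=248 -> [248]
  root = 248 != target 468
Candidate D: set leaf[7] = 55 -> leaves = [29, 63, 61, 79, 77, 75, 32, 55]
  L0: [29, 63, 61, 79, 77, 75, 32, 55]
  L1: h(29,63)=(29*31+63)%997=962 h(61,79)=(61*31+79)%997=973 h(77,75)=(77*31+75)%997=468 h(32,55)=(32*31+55)%997=50 -> [962, 973, 468, 50]
  L2: h(962,973)=(962*31+973)%997=885 h(468,50)=(468*31+50)%997=600 -> [885, 600]
  L3: h(885,600)=(885*31+600)%997=119 -> [119]
  root = 119 != target 468
Candidate B produces the target root.

Answer: B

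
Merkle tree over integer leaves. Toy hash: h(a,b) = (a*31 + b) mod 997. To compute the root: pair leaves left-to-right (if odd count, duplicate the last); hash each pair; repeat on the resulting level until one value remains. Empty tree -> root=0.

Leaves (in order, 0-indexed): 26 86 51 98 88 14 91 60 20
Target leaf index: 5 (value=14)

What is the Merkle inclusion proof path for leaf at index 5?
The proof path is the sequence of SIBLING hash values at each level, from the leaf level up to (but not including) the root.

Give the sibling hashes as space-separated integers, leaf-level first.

Answer: 88 887 418 331

Derivation:
L0 (leaves): [26, 86, 51, 98, 88, 14, 91, 60, 20], target index=5
L1: h(26,86)=(26*31+86)%997=892 [pair 0] h(51,98)=(51*31+98)%997=682 [pair 1] h(88,14)=(88*31+14)%997=748 [pair 2] h(91,60)=(91*31+60)%997=887 [pair 3] h(20,20)=(20*31+20)%997=640 [pair 4] -> [892, 682, 748, 887, 640]
  Sibling for proof at L0: 88
L2: h(892,682)=(892*31+682)%997=418 [pair 0] h(748,887)=(748*31+887)%997=147 [pair 1] h(640,640)=(640*31+640)%997=540 [pair 2] -> [418, 147, 540]
  Sibling for proof at L1: 887
L3: h(418,147)=(418*31+147)%997=144 [pair 0] h(540,540)=(540*31+540)%997=331 [pair 1] -> [144, 331]
  Sibling for proof at L2: 418
L4: h(144,331)=(144*31+331)%997=807 [pair 0] -> [807]
  Sibling for proof at L3: 331
Root: 807
Proof path (sibling hashes from leaf to root): [88, 887, 418, 331]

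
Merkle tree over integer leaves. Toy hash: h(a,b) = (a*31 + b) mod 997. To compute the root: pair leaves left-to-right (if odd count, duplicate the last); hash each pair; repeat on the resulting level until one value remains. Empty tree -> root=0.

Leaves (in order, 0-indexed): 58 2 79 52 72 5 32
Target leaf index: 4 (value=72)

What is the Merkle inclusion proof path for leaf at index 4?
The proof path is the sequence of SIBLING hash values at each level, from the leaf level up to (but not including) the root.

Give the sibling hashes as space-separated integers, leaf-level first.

L0 (leaves): [58, 2, 79, 52, 72, 5, 32], target index=4
L1: h(58,2)=(58*31+2)%997=803 [pair 0] h(79,52)=(79*31+52)%997=507 [pair 1] h(72,5)=(72*31+5)%997=243 [pair 2] h(32,32)=(32*31+32)%997=27 [pair 3] -> [803, 507, 243, 27]
  Sibling for proof at L0: 5
L2: h(803,507)=(803*31+507)%997=475 [pair 0] h(243,27)=(243*31+27)%997=581 [pair 1] -> [475, 581]
  Sibling for proof at L1: 27
L3: h(475,581)=(475*31+581)%997=351 [pair 0] -> [351]
  Sibling for proof at L2: 475
Root: 351
Proof path (sibling hashes from leaf to root): [5, 27, 475]

Answer: 5 27 475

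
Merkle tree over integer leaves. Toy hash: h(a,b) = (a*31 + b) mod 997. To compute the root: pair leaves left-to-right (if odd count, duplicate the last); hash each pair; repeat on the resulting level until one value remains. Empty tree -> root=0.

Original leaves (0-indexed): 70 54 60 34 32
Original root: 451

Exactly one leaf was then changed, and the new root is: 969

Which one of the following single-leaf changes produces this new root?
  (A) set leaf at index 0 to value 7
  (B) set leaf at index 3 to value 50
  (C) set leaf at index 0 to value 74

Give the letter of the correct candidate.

Answer: A

Derivation:
Original leaves: [70, 54, 60, 34, 32]
Target new root: 969
Try each candidate change and compute the resulting root:
Candidate A: set leaf[0] = 7 -> leaves = [7, 54, 60, 34, 32]
  L0: [7, 54, 60, 34, 32]
  L1: h(7,54)=(7*31+54)%997=271 h(60,34)=(60*31+34)%997=897 h(32,32)=(32*31+32)%997=27 -> [271, 897, 27]
  L2: h(271,897)=(271*31+897)%997=325 h(27,27)=(27*31+27)%997=864 -> [325, 864]
  L3: h(325,864)=(325*31+864)%997=969 -> [969]
  root = 969 == target 969  ** MATCH **
Candidate B: set leaf[3] = 50 -> leaves = [70, 54, 60, 50, 32]
  L0: [70, 54, 60, 50, 32]
  L1: h(70,54)=(70*31+54)%997=230 h(60,50)=(60*31+50)%997=913 h(32,32)=(32*31+32)%997=27 -> [230, 913, 27]
  L2: h(230,913)=(230*31+913)%997=67 h(27,27)=(27*31+27)%997=864 -> [67, 864]
  L3: h(67,864)=(67*31+864)%997=947 -> [947]
  root = 947 != target 969
Candidate C: set leaf[0] = 74 -> leaves = [74, 54, 60, 34, 32]
  L0: [74, 54, 60, 34, 32]
  L1: h(74,54)=(74*31+54)%997=354 h(60,34)=(60*31+34)%997=897 h(32,32)=(32*31+32)%997=27 -> [354, 897, 27]
  L2: h(354,897)=(354*31+897)%997=904 h(27,27)=(27*31+27)%997=864 -> [904, 864]
  L3: h(904,864)=(904*31+864)%997=972 -> [972]
  root = 972 != target 969
Candidate A produces the target root.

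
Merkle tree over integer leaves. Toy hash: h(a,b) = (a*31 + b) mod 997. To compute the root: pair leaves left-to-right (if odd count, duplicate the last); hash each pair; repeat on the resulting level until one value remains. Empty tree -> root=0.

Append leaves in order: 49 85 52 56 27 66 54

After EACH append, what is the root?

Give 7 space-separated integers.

After append 49 (leaves=[49]):
  L0: [49]
  root=49
After append 85 (leaves=[49, 85]):
  L0: [49, 85]
  L1: h(49,85)=(49*31+85)%997=607 -> [607]
  root=607
After append 52 (leaves=[49, 85, 52]):
  L0: [49, 85, 52]
  L1: h(49,85)=(49*31+85)%997=607 h(52,52)=(52*31+52)%997=667 -> [607, 667]
  L2: h(607,667)=(607*31+667)%997=541 -> [541]
  root=541
After append 56 (leaves=[49, 85, 52, 56]):
  L0: [49, 85, 52, 56]
  L1: h(49,85)=(49*31+85)%997=607 h(52,56)=(52*31+56)%997=671 -> [607, 671]
  L2: h(607,671)=(607*31+671)%997=545 -> [545]
  root=545
After append 27 (leaves=[49, 85, 52, 56, 27]):
  L0: [49, 85, 52, 56, 27]
  L1: h(49,85)=(49*31+85)%997=607 h(52,56)=(52*31+56)%997=671 h(27,27)=(27*31+27)%997=864 -> [607, 671, 864]
  L2: h(607,671)=(607*31+671)%997=545 h(864,864)=(864*31+864)%997=729 -> [545, 729]
  L3: h(545,729)=(545*31+729)%997=675 -> [675]
  root=675
After append 66 (leaves=[49, 85, 52, 56, 27, 66]):
  L0: [49, 85, 52, 56, 27, 66]
  L1: h(49,85)=(49*31+85)%997=607 h(52,56)=(52*31+56)%997=671 h(27,66)=(27*31+66)%997=903 -> [607, 671, 903]
  L2: h(607,671)=(607*31+671)%997=545 h(903,903)=(903*31+903)%997=980 -> [545, 980]
  L3: h(545,980)=(545*31+980)%997=926 -> [926]
  root=926
After append 54 (leaves=[49, 85, 52, 56, 27, 66, 54]):
  L0: [49, 85, 52, 56, 27, 66, 54]
  L1: h(49,85)=(49*31+85)%997=607 h(52,56)=(52*31+56)%997=671 h(27,66)=(27*31+66)%997=903 h(54,54)=(54*31+54)%997=731 -> [607, 671, 903, 731]
  L2: h(607,671)=(607*31+671)%997=545 h(903,731)=(903*31+731)%997=808 -> [545, 808]
  L3: h(545,808)=(545*31+808)%997=754 -> [754]
  root=754

Answer: 49 607 541 545 675 926 754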